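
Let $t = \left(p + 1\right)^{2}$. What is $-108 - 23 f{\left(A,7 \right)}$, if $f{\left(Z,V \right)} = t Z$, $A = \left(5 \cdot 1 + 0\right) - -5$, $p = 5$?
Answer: $-8388$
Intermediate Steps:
$A = 10$ ($A = \left(5 + 0\right) + 5 = 5 + 5 = 10$)
$t = 36$ ($t = \left(5 + 1\right)^{2} = 6^{2} = 36$)
$f{\left(Z,V \right)} = 36 Z$
$-108 - 23 f{\left(A,7 \right)} = -108 - 23 \cdot 36 \cdot 10 = -108 - 8280 = -8388$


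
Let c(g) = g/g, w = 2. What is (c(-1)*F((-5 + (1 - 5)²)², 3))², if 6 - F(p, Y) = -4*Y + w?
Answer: 256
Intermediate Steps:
c(g) = 1
F(p, Y) = 4 + 4*Y (F(p, Y) = 6 - (-4*Y + 2) = 6 - (2 - 4*Y) = 6 + (-2 + 4*Y) = 4 + 4*Y)
(c(-1)*F((-5 + (1 - 5)²)², 3))² = (1*(4 + 4*3))² = (1*(4 + 12))² = (1*16)² = 16² = 256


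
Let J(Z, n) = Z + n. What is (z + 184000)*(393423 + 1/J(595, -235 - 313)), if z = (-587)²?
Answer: 9773707007858/47 ≈ 2.0795e+11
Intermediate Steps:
z = 344569
(z + 184000)*(393423 + 1/J(595, -235 - 313)) = (344569 + 184000)*(393423 + 1/(595 + (-235 - 313))) = 528569*(393423 + 1/(595 - 548)) = 528569*(393423 + 1/47) = 528569*(18490882/47) = 9773707007858/47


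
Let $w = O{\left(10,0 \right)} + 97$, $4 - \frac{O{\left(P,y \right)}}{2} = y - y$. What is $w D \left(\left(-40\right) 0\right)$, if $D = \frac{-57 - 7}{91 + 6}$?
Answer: $0$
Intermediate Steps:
$O{\left(P,y \right)} = 8$ ($O{\left(P,y \right)} = 8 - 2 \left(y - y\right) = 8 - 0 = 8 + 0 = 8$)
$D = - \frac{64}{97} \approx -0.65979$
$w = 105$ ($w = 8 + 97 = 105$)
$w D \left(\left(-40\right) 0\right) = 105 \left(- \frac{64}{97}\right) \left(\left(-40\right) 0\right) = \left(- \frac{6720}{97}\right) 0 = 0$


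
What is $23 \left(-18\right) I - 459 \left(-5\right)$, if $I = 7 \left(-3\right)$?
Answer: $10989$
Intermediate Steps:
$I = -21$
$23 \left(-18\right) I - 459 \left(-5\right) = 23 \left(-18\right) \left(-21\right) - 459 \left(-5\right) = \left(-414\right) \left(-21\right) - -2295 = 8694 + 2295 = 10989$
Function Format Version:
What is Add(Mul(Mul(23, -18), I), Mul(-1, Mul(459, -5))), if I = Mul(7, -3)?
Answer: 10989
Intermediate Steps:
I = -21
Add(Mul(Mul(23, -18), I), Mul(-1, Mul(459, -5))) = Add(Mul(Mul(23, -18), -21), Mul(-1, Mul(459, -5))) = Add(Mul(-414, -21), Mul(-1, -2295)) = Add(8694, 2295) = 10989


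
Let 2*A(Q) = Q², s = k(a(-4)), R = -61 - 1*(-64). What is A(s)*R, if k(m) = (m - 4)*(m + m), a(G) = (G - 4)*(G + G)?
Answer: 88473600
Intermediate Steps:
R = 3 (R = -61 + 64 = 3)
a(G) = 2*G*(-4 + G) (a(G) = (-4 + G)*(2*G) = 2*G*(-4 + G))
k(m) = 2*m*(-4 + m) (k(m) = (-4 + m)*(2*m) = 2*m*(-4 + m))
s = 7680 (s = 2*(2*(-4)*(-4 - 4))*(-4 + 2*(-4)*(-4 - 4)) = 2*(2*(-4)*(-8))*(-4 + 2*(-4)*(-8)) = 2*64*(-4 + 64) = 2*64*60 = 7680)
A(Q) = Q²/2
A(s)*R = ((½)*7680²)*3 = ((½)*58982400)*3 = 29491200*3 = 88473600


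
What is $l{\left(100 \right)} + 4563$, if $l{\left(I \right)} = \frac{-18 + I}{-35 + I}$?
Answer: $\frac{296677}{65} \approx 4564.3$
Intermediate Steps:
$l{\left(I \right)} = \frac{-18 + I}{-35 + I}$
$l{\left(100 \right)} + 4563 = \frac{-18 + 100}{-35 + 100} + 4563 = \frac{1}{65} \cdot 82 + 4563 = \frac{82}{65} + 4563 = \frac{296677}{65}$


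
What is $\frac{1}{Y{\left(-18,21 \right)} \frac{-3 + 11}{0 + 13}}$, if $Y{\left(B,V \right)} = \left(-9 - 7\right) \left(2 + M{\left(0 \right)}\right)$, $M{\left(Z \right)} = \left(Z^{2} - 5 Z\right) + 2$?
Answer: $- \frac{13}{512} \approx -0.025391$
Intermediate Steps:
$M{\left(Z \right)} = 2 + Z^{2} - 5 Z$
$Y{\left(B,V \right)} = -64$ ($Y{\left(B,V \right)} = \left(-9 - 7\right) \left(2 + \left(2 + 0^{2} - 0\right)\right) = - 16 \left(2 + \left(2 + 0 + 0\right)\right) = - 16 \left(2 + 2\right) = \left(-16\right) 4 = -64$)
$\frac{1}{Y{\left(-18,21 \right)} \frac{-3 + 11}{0 + 13}} = \frac{1}{\left(-64\right) \frac{-3 + 11}{0 + 13}} = \frac{1}{\left(-64\right) \frac{8}{13}} = \frac{1}{- \frac{512}{13}} = - \frac{13}{512}$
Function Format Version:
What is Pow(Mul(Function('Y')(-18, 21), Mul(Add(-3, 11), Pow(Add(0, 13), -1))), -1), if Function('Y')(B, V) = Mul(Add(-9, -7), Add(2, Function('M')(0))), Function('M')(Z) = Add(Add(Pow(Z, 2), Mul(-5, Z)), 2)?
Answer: Rational(-13, 512) ≈ -0.025391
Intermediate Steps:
Function('M')(Z) = Add(2, Pow(Z, 2), Mul(-5, Z))
Function('Y')(B, V) = -64 (Function('Y')(B, V) = Mul(Add(-9, -7), Add(2, Add(2, Pow(0, 2), Mul(-5, 0)))) = Mul(-16, Add(2, Add(2, 0, 0))) = Mul(-16, Add(2, 2)) = Mul(-16, 4) = -64)
Pow(Mul(Function('Y')(-18, 21), Mul(Add(-3, 11), Pow(Add(0, 13), -1))), -1) = Pow(Mul(-64, Mul(Add(-3, 11), Pow(Add(0, 13), -1))), -1) = Pow(Mul(-64, Mul(8, Pow(13, -1))), -1) = Pow(Mul(-64, Mul(8, Rational(1, 13))), -1) = Pow(Mul(-64, Rational(8, 13)), -1) = Pow(Rational(-512, 13), -1) = Rational(-13, 512)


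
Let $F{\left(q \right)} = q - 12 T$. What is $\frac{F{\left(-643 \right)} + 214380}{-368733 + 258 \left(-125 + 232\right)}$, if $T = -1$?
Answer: $- \frac{213749}{341127} \approx -0.6266$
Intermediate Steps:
$F{\left(q \right)} = 12 + q$ ($F{\left(q \right)} = q - -12 = q + 12 = 12 + q$)
$\frac{F{\left(-643 \right)} + 214380}{-368733 + 258 \left(-125 + 232\right)} = \frac{\left(12 - 643\right) + 214380}{-368733 + 258 \left(-125 + 232\right)} = \frac{-631 + 214380}{-368733 + 258 \cdot 107} = \frac{213749}{-368733 + 27606} = \frac{213749}{-341127} = 213749 \left(- \frac{1}{341127}\right) = - \frac{213749}{341127}$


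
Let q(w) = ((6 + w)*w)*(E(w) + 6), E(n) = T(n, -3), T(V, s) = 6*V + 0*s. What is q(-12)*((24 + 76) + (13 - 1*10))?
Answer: -489456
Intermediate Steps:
T(V, s) = 6*V (T(V, s) = 6*V + 0 = 6*V)
E(n) = 6*n
q(w) = w*(6 + w)*(6 + 6*w) (q(w) = ((6 + w)*w)*(6*w + 6) = (w*(6 + w))*(6 + 6*w) = w*(6 + w)*(6 + 6*w))
q(-12)*((24 + 76) + (13 - 1*10)) = (6*(-12)*(6 + (-12)**2 + 7*(-12)))*((24 + 76) + (13 - 1*10)) = (6*(-12)*(6 + 144 - 84))*(100 + (13 - 10)) = (6*(-12)*66)*(100 + 3) = -4752*103 = -489456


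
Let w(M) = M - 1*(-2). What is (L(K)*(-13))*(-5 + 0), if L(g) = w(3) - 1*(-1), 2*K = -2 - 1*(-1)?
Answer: 390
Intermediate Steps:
K = -1/2 (K = (-2 - 1*(-1))/2 = (-2 + 1)/2 = (1/2)*(-1) = -1/2 ≈ -0.50000)
w(M) = 2 + M (w(M) = M + 2 = 2 + M)
L(g) = 6 (L(g) = (2 + 3) - 1*(-1) = 5 + 1 = 6)
(L(K)*(-13))*(-5 + 0) = (6*(-13))*(-5 + 0) = -78*(-5) = 390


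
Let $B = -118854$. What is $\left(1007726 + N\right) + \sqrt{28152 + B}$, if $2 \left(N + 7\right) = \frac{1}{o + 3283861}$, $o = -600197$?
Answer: $\frac{5408758404833}{5367328} + 3 i \sqrt{10078} \approx 1.0077 \cdot 10^{6} + 301.17 i$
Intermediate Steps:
$N = - \frac{37571295}{5367328}$ ($N = -7 + \frac{1}{2 \left(-600197 + 3283861\right)} = -7 + \frac{1}{2 \cdot 2683664} = -7 + \frac{1}{2} \cdot \frac{1}{2683664} = -7 + \frac{1}{5367328} = - \frac{37571295}{5367328} \approx -7.0$)
$\left(1007726 + N\right) + \sqrt{28152 + B} = \left(1007726 - \frac{37571295}{5367328}\right) + \sqrt{28152 - 118854} = \frac{5408758404833}{5367328} + \sqrt{-90702} = \frac{5408758404833}{5367328} + 3 i \sqrt{10078}$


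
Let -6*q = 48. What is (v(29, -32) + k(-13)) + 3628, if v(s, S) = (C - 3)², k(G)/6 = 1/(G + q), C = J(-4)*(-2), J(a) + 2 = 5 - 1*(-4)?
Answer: 27417/7 ≈ 3916.7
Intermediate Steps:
J(a) = 7 (J(a) = -2 + (5 - 1*(-4)) = -2 + (5 + 4) = -2 + 9 = 7)
q = -8 (q = -⅙*48 = -8)
C = -14 (C = 7*(-2) = -14)
k(G) = 6/(-8 + G) (k(G) = 6/(G - 8) = 6/(-8 + G))
v(s, S) = 289 (v(s, S) = (-14 - 3)² = (-17)² = 289)
(v(29, -32) + k(-13)) + 3628 = (289 + 6/(-8 - 13)) + 3628 = (289 + 6/(-21)) + 3628 = (289 + 6*(-1/21)) + 3628 = (289 - 2/7) + 3628 = 2021/7 + 3628 = 27417/7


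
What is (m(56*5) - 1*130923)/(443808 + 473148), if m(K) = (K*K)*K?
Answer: 21821077/916956 ≈ 23.797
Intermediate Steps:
m(K) = K³ (m(K) = K²*K = K³)
(m(56*5) - 1*130923)/(443808 + 473148) = ((56*5)³ - 1*130923)/(443808 + 473148) = (280³ - 130923)/916956 = (21952000 - 130923)*(1/916956) = 21821077*(1/916956) = 21821077/916956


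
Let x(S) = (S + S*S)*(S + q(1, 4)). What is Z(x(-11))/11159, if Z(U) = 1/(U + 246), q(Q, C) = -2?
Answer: -1/13212256 ≈ -7.5687e-8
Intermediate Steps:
x(S) = (-2 + S)*(S + S²) (x(S) = (S + S*S)*(S - 2) = (S + S²)*(-2 + S) = (-2 + S)*(S + S²))
Z(U) = 1/(246 + U)
Z(x(-11))/11159 = 1/((246 - 11*(-2 + (-11)² - 1*(-11)))*11159) = (1/11159)/(246 - 11*(-2 + 121 + 11)) = (1/11159)/(246 - 11*130) = (1/11159)/(246 - 1430) = (1/11159)/(-1184) = -1/1184*1/11159 = -1/13212256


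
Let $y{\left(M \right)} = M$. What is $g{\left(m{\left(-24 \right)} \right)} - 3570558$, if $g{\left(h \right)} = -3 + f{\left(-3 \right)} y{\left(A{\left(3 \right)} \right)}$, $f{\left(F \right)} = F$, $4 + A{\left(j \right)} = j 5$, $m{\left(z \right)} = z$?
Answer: $-3570594$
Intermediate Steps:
$A{\left(j \right)} = -4 + 5 j$ ($A{\left(j \right)} = -4 + j 5 = -4 + 5 j$)
$g{\left(h \right)} = -36$ ($g{\left(h \right)} = -3 - 3 \left(-4 + 5 \cdot 3\right) = -3 - 3 \left(-4 + 15\right) = -3 - 33 = -36$)
$g{\left(m{\left(-24 \right)} \right)} - 3570558 = -36 - 3570558 = -3570594$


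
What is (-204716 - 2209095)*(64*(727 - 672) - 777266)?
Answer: 1867676606006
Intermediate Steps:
(-204716 - 2209095)*(64*(727 - 672) - 777266) = -2413811*(64*55 - 777266) = -2413811*(3520 - 777266) = -2413811*(-773746) = 1867676606006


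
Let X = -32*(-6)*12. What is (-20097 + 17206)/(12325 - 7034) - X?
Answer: -12193355/5291 ≈ -2304.5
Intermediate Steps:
X = 2304 (X = 192*12 = 2304)
(-20097 + 17206)/(12325 - 7034) - X = (-20097 + 17206)/(12325 - 7034) - 1*2304 = -2891/5291 - 2304 = -12193355/5291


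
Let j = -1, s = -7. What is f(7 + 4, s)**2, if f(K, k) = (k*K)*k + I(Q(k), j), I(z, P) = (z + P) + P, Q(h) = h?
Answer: 280900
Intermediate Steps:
I(z, P) = z + 2*P (I(z, P) = (P + z) + P = z + 2*P)
f(K, k) = -2 + k + K*k**2 (f(K, k) = (k*K)*k + (k + 2*(-1)) = (K*k)*k + (k - 2) = K*k**2 + (-2 + k) = -2 + k + K*k**2)
f(7 + 4, s)**2 = (-2 - 7 + (7 + 4)*(-7)**2)**2 = (-2 - 7 + 11*49)**2 = (-2 - 7 + 539)**2 = 530**2 = 280900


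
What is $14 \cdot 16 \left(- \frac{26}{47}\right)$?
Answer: $- \frac{5824}{47} \approx -123.91$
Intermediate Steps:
$14 \cdot 16 \left(- \frac{26}{47}\right) = 224 \left(\left(-26\right) \frac{1}{47}\right) = 224 \left(- \frac{26}{47}\right) = - \frac{5824}{47}$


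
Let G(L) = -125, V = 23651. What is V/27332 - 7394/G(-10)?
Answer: 205049183/3416500 ≈ 60.017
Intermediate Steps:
V/27332 - 7394/G(-10) = 23651/27332 - 7394/(-125) = 23651*(1/27332) - 7394*(-1/125) = 23651/27332 + 7394/125 = 205049183/3416500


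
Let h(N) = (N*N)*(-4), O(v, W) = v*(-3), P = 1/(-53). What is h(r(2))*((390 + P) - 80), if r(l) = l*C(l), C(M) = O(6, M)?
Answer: -85167936/53 ≈ -1.6069e+6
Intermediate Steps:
P = -1/53 ≈ -0.018868
O(v, W) = -3*v
C(M) = -18 (C(M) = -3*6 = -18)
r(l) = -18*l (r(l) = l*(-18) = -18*l)
h(N) = -4*N**2 (h(N) = N**2*(-4) = -4*N**2)
h(r(2))*((390 + P) - 80) = (-4*(-18*2)**2)*((390 - 1/53) - 80) = (-4*(-36)**2)*(20669/53 - 80) = -4*1296*(16429/53) = -5184*16429/53 = -85167936/53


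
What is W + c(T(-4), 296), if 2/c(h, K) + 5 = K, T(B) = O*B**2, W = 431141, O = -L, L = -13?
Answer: 125462033/291 ≈ 4.3114e+5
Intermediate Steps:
O = 13 (O = -1*(-13) = 13)
T(B) = 13*B**2
c(h, K) = 2/(-5 + K)
W + c(T(-4), 296) = 431141 + 2/(-5 + 296) = 431141 + 2/291 = 125462033/291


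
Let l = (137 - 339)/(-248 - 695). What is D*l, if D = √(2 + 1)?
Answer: 202*√3/943 ≈ 0.37102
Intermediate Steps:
D = √3 ≈ 1.7320
l = 202/943 (l = -202/(-943) = -202*(-1/943) = 202/943 ≈ 0.21421)
D*l = √3*(202/943) = 202*√3/943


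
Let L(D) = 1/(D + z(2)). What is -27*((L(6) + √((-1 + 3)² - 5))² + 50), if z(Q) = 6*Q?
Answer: -15877/12 - 3*I ≈ -1323.1 - 3.0*I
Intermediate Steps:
L(D) = 1/(12 + D) (L(D) = 1/(D + 6*2) = 1/(D + 12) = 1/(12 + D))
-27*((L(6) + √((-1 + 3)² - 5))² + 50) = -27*((1/(12 + 6) + √((-1 + 3)² - 5))² + 50) = -27*((1/18 + √(2² - 5))² + 50) = -27*((1/18 + √(4 - 5))² + 50) = -27*((1/18 + √(-1))² + 50) = -27*((1/18 + I)² + 50) = -27*(50 + (1/18 + I)²) = -1350 - 27*(1/18 + I)²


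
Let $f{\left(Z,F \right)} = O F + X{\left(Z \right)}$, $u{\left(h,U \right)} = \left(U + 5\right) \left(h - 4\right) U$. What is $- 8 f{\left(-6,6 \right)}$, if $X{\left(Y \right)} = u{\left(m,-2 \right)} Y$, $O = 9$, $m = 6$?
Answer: $-1008$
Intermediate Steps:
$u{\left(h,U \right)} = U \left(-4 + h\right) \left(5 + U\right)$ ($u{\left(h,U \right)} = \left(5 + U\right) \left(-4 + h\right) U = \left(-4 + h\right) \left(5 + U\right) U = U \left(-4 + h\right) \left(5 + U\right)$)
$X{\left(Y \right)} = - 12 Y$ ($X{\left(Y \right)} = - 2 \left(-20 - -8 + 5 \cdot 6 - 12\right) Y = - 2 \left(-20 + 8 + 30 - 12\right) Y = \left(-2\right) 6 Y = - 12 Y$)
$f{\left(Z,F \right)} = - 12 Z + 9 F$ ($f{\left(Z,F \right)} = 9 F - 12 Z = - 12 Z + 9 F$)
$- 8 f{\left(-6,6 \right)} = - 8 \left(\left(-12\right) \left(-6\right) + 9 \cdot 6\right) = - 8 \left(72 + 54\right) = \left(-8\right) 126 = -1008$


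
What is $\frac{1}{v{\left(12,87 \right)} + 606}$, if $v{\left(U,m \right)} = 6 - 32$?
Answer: $\frac{1}{580} \approx 0.0017241$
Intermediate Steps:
$v{\left(U,m \right)} = -26$
$\frac{1}{v{\left(12,87 \right)} + 606} = \frac{1}{-26 + 606} = \frac{1}{580}$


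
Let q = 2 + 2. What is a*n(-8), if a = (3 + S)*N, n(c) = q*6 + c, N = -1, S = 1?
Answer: -64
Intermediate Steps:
q = 4
n(c) = 24 + c (n(c) = 4*6 + c = 24 + c)
a = -4 (a = (3 + 1)*(-1) = 4*(-1) = -4)
a*n(-8) = -4*(24 - 8) = -4*16 = -64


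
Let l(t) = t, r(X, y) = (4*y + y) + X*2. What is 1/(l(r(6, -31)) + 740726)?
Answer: 1/740583 ≈ 1.3503e-6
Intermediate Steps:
r(X, y) = 2*X + 5*y (r(X, y) = 5*y + 2*X = 2*X + 5*y)
1/(l(r(6, -31)) + 740726) = 1/((2*6 + 5*(-31)) + 740726) = 1/((12 - 155) + 740726) = 1/(-143 + 740726) = 1/740583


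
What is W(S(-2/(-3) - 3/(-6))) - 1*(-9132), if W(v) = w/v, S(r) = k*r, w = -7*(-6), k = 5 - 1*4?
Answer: 9168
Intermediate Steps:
k = 1 (k = 5 - 4 = 1)
w = 42
S(r) = r (S(r) = 1*r = r)
W(v) = 42/v
W(S(-2/(-3) - 3/(-6))) - 1*(-9132) = 42/(-2/(-3) - 3/(-6)) - 1*(-9132) = 42/(-2*(-⅓) - 3*(-⅙)) + 9132 = 42/(⅔ + ½) + 9132 = 42/(7/6) + 9132 = 42*(6/7) + 9132 = 36 + 9132 = 9168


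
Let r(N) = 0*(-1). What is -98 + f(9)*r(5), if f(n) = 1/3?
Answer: -98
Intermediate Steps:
f(n) = 1/3
r(N) = 0
-98 + f(9)*r(5) = -98 + (1/3)*0 = -98 + 0 = -98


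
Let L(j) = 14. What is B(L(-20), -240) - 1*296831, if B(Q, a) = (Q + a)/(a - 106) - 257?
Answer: -51396111/173 ≈ -2.9709e+5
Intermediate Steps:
B(Q, a) = -257 + (Q + a)/(-106 + a) (B(Q, a) = (Q + a)/(-106 + a) - 257 = -257 + (Q + a)/(-106 + a))
B(L(-20), -240) - 1*296831 = (27242 + 14 - 256*(-240))/(-106 - 240) - 1*296831 = (27242 + 14 + 61440)/(-346) - 296831 = -1/346*88696 - 296831 = -44348/173 - 296831 = -51396111/173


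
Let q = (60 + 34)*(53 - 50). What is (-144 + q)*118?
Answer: 16284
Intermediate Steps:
q = 282 (q = 94*3 = 282)
(-144 + q)*118 = (-144 + 282)*118 = 138*118 = 16284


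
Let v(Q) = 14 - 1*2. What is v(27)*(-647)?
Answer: -7764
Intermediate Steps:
v(Q) = 12 (v(Q) = 14 - 2 = 12)
v(27)*(-647) = 12*(-647) = -7764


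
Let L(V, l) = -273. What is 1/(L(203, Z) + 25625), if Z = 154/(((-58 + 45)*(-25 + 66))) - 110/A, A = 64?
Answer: 1/25352 ≈ 3.9445e-5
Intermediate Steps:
Z = -34243/17056 (Z = 154/(((-58 + 45)*(-25 + 66))) - 110/64 = 154/((-13*41)) - 110*1/64 = 154/(-533) - 55/32 = 154*(-1/533) - 55/32 = -154/533 - 55/32 = -34243/17056 ≈ -2.0077)
1/(L(203, Z) + 25625) = 1/(-273 + 25625) = 1/25352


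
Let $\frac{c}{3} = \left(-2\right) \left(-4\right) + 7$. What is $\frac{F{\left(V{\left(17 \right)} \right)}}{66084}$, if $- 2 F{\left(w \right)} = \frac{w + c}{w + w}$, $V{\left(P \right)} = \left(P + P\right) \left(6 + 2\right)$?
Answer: $- \frac{317}{71899392} \approx -4.4089 \cdot 10^{-6}$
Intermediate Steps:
$c = 45$ ($c = 3 \left(\left(-2\right) \left(-4\right) + 7\right) = 3 \left(8 + 7\right) = 3 \cdot 15 = 45$)
$V{\left(P \right)} = 16 P$ ($V{\left(P \right)} = 2 P 8 = 16 P$)
$F{\left(w \right)} = - \frac{45 + w}{4 w}$ ($F{\left(w \right)} = - \frac{\left(w + 45\right) \frac{1}{w + w}}{2} = - \frac{\left(45 + w\right) \frac{1}{2 w}}{2} = - \frac{\frac{1}{2} \frac{1}{w} \left(45 + w\right)}{2} = - \frac{45 + w}{4 w}$)
$\frac{F{\left(V{\left(17 \right)} \right)}}{66084} = \frac{\frac{1}{4} \frac{1}{16 \cdot 17} \left(-45 - 16 \cdot 17\right)}{66084} = \frac{-45 - 272}{4 \cdot 272} \cdot \frac{1}{66084} = \frac{1}{4} \cdot \frac{1}{272} \left(-45 - 272\right) \frac{1}{66084} = \frac{1}{4} \cdot \frac{1}{272} \left(-317\right) \frac{1}{66084} = \left(- \frac{317}{1088}\right) \frac{1}{66084} = - \frac{317}{71899392}$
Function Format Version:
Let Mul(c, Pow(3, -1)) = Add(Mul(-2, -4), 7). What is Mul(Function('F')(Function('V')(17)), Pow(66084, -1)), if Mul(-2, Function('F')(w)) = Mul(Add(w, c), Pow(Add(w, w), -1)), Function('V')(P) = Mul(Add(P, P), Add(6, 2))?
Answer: Rational(-317, 71899392) ≈ -4.4089e-6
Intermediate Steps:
c = 45 (c = Mul(3, Add(Mul(-2, -4), 7)) = Mul(3, Add(8, 7)) = Mul(3, 15) = 45)
Function('V')(P) = Mul(16, P) (Function('V')(P) = Mul(Mul(2, P), 8) = Mul(16, P))
Function('F')(w) = Mul(Rational(-1, 4), Pow(w, -1), Add(45, w)) (Function('F')(w) = Mul(Rational(-1, 2), Mul(Add(w, 45), Pow(Add(w, w), -1))) = Mul(Rational(-1, 2), Mul(Add(45, w), Pow(Mul(2, w), -1))) = Mul(Rational(-1, 2), Mul(Add(45, w), Mul(Rational(1, 2), Pow(w, -1)))) = Mul(Rational(-1, 2), Mul(Rational(1, 2), Pow(w, -1), Add(45, w))) = Mul(Rational(-1, 4), Pow(w, -1), Add(45, w)))
Mul(Function('F')(Function('V')(17)), Pow(66084, -1)) = Mul(Mul(Rational(1, 4), Pow(Mul(16, 17), -1), Add(-45, Mul(-1, Mul(16, 17)))), Pow(66084, -1)) = Mul(Mul(Rational(1, 4), Pow(272, -1), Add(-45, Mul(-1, 272))), Rational(1, 66084)) = Mul(Mul(Rational(1, 4), Rational(1, 272), Add(-45, -272)), Rational(1, 66084)) = Mul(Mul(Rational(1, 4), Rational(1, 272), -317), Rational(1, 66084)) = Mul(Rational(-317, 1088), Rational(1, 66084)) = Rational(-317, 71899392)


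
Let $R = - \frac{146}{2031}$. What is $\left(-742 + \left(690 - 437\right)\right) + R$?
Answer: $- \frac{993305}{2031} \approx -489.07$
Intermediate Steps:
$R = - \frac{146}{2031}$ ($R = \left(-146\right) \frac{1}{2031} = - \frac{146}{2031} \approx -0.071886$)
$\left(-742 + \left(690 - 437\right)\right) + R = \left(-742 + \left(690 - 437\right)\right) - \frac{146}{2031} = \left(-742 + 253\right) - \frac{146}{2031} = -489 - \frac{146}{2031} = - \frac{993305}{2031}$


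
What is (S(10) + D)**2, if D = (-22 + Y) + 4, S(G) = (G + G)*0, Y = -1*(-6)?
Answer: 144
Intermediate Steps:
Y = 6
S(G) = 0 (S(G) = (2*G)*0 = 0)
D = -12 (D = (-22 + 6) + 4 = -16 + 4 = -12)
(S(10) + D)**2 = (0 - 12)**2 = (-12)**2 = 144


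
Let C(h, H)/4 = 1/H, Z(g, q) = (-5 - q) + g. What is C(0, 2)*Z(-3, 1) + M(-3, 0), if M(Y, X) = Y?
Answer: -21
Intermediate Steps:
Z(g, q) = -5 + g - q
C(h, H) = 4/H
C(0, 2)*Z(-3, 1) + M(-3, 0) = (4/2)*(-5 - 3 - 1*1) - 3 = (4*(½))*(-5 - 3 - 1) - 3 = 2*(-9) - 3 = -18 - 3 = -21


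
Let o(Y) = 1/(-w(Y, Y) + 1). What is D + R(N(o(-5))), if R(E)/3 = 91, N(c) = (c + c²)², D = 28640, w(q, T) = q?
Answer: 28913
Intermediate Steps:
o(Y) = 1/(1 - Y) (o(Y) = 1/(-Y + 1) = 1/(1 - Y))
R(E) = 273 (R(E) = 3*91 = 273)
D + R(N(o(-5))) = 28640 + 273 = 28913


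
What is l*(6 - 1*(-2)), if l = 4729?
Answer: 37832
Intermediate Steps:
l*(6 - 1*(-2)) = 4729*(6 - 1*(-2)) = 4729*(6 + 2) = 4729*8 = 37832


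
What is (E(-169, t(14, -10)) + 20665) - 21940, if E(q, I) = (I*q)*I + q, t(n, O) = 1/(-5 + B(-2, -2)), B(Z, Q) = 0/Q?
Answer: -36269/25 ≈ -1450.8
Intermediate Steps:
B(Z, Q) = 0
t(n, O) = -1/5 (t(n, O) = 1/(-5 + 0) = 1/(-5) = -1/5)
E(q, I) = q + q*I**2 (E(q, I) = q*I**2 + q = q + q*I**2)
(E(-169, t(14, -10)) + 20665) - 21940 = (-169*(1 + (-1/5)**2) + 20665) - 21940 = (-169*(1 + 1/25) + 20665) - 21940 = (-169*26/25 + 20665) - 21940 = (-4394/25 + 20665) - 21940 = 512231/25 - 21940 = -36269/25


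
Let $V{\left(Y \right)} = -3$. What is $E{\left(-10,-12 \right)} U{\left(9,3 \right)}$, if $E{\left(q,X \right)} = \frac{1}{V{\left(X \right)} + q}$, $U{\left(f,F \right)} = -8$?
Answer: $\frac{8}{13} \approx 0.61539$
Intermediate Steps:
$E{\left(q,X \right)} = \frac{1}{-3 + q}$
$E{\left(-10,-12 \right)} U{\left(9,3 \right)} = \frac{1}{-3 - 10} \left(-8\right) = \frac{1}{-13} \left(-8\right) = \left(- \frac{1}{13}\right) \left(-8\right) = \frac{8}{13}$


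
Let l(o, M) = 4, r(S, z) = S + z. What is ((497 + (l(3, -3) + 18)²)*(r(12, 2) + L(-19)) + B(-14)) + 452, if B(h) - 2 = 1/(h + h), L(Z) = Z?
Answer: -124629/28 ≈ -4451.0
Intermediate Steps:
B(h) = 2 + 1/(2*h) (B(h) = 2 + 1/(h + h) = 2 + 1/(2*h))
((497 + (l(3, -3) + 18)²)*(r(12, 2) + L(-19)) + B(-14)) + 452 = ((497 + (4 + 18)²)*((12 + 2) - 19) + (2 + (½)/(-14))) + 452 = ((497 + 22²)*(14 - 19) + (2 + (½)*(-1/14))) + 452 = ((497 + 484)*(-5) + (2 - 1/28)) + 452 = (981*(-5) + 55/28) + 452 = (-4905 + 55/28) + 452 = -137285/28 + 452 = -124629/28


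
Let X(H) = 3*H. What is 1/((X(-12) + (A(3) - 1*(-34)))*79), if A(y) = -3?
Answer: -1/395 ≈ -0.0025316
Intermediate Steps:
1/((X(-12) + (A(3) - 1*(-34)))*79) = 1/((3*(-12) + (-3 - 1*(-34)))*79) = 1/((-36 + (-3 + 34))*79) = 1/((-36 + 31)*79) = 1/(-5*79) = 1/(-395) = -1/395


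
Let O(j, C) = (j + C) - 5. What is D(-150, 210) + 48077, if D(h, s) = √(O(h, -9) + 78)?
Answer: 48077 + I*√86 ≈ 48077.0 + 9.2736*I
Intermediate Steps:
O(j, C) = -5 + C + j (O(j, C) = (C + j) - 5 = -5 + C + j)
D(h, s) = √(64 + h) (D(h, s) = √((-5 - 9 + h) + 78) = √((-14 + h) + 78) = √(64 + h))
D(-150, 210) + 48077 = √(64 - 150) + 48077 = √(-86) + 48077 = I*√86 + 48077 = 48077 + I*√86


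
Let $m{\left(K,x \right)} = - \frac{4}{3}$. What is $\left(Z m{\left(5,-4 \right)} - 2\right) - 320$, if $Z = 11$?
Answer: $- \frac{1010}{3} \approx -336.67$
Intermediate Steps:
$m{\left(K,x \right)} = - \frac{4}{3}$ ($m{\left(K,x \right)} = \left(-4\right) \frac{1}{3} = - \frac{4}{3}$)
$\left(Z m{\left(5,-4 \right)} - 2\right) - 320 = \left(11 \left(- \frac{4}{3}\right) - 2\right) - 320 = \left(- \frac{44}{3} - 2\right) - 320 = - \frac{50}{3} - 320 = - \frac{1010}{3}$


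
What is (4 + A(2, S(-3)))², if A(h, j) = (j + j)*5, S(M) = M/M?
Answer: 196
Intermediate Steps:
S(M) = 1
A(h, j) = 10*j (A(h, j) = (2*j)*5 = 10*j)
(4 + A(2, S(-3)))² = (4 + 10*1)² = (4 + 10)² = 14² = 196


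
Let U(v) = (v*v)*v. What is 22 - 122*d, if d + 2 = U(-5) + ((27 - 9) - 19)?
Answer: 15638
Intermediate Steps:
U(v) = v³ (U(v) = v²*v = v³)
d = -128 (d = -2 + ((-5)³ + ((27 - 9) - 19)) = -2 + (-125 + (18 - 19)) = -2 + (-125 - 1) = -2 - 126 = -128)
22 - 122*d = 22 - 122*(-128) = 22 + 15616 = 15638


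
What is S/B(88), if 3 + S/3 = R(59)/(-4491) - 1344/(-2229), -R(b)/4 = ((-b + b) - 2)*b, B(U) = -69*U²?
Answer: 8349167/594326437056 ≈ 1.4048e-5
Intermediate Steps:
R(b) = 8*b (R(b) = -4*((-b + b) - 2)*b = -4*(0 - 2)*b = -(-8)*b = 8*b)
S = -8349167/1112271 (S = -9 + 3*((8*59)/(-4491) - 1344/(-2229)) = -9 + 3*(472*(-1/4491) - 1344*(-1/2229)) = -9 + 3*(-472/4491 + 448/743) = -9 + 3*(1661272/3336813) = -9 + 1661272/1112271 = -8349167/1112271 ≈ -7.5064)
S/B(88) = -8349167/(1112271*((-69*88²))) = -8349167/(1112271*((-69*7744))) = -8349167/1112271/(-534336) = -8349167/1112271*(-1/534336) = 8349167/594326437056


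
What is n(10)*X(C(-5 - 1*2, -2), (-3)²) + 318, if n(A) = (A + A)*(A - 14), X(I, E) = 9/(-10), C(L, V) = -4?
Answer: 390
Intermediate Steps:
X(I, E) = -9/10 (X(I, E) = 9*(-⅒) = -9/10)
n(A) = 2*A*(-14 + A) (n(A) = (2*A)*(-14 + A) = 2*A*(-14 + A))
n(10)*X(C(-5 - 1*2, -2), (-3)²) + 318 = (2*10*(-14 + 10))*(-9/10) + 318 = (2*10*(-4))*(-9/10) + 318 = -80*(-9/10) + 318 = 72 + 318 = 390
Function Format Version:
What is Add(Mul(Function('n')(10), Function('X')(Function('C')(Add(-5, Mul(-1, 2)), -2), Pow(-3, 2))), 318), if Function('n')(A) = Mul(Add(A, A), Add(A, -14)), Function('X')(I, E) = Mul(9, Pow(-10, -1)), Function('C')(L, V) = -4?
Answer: 390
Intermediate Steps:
Function('X')(I, E) = Rational(-9, 10) (Function('X')(I, E) = Mul(9, Rational(-1, 10)) = Rational(-9, 10))
Function('n')(A) = Mul(2, A, Add(-14, A)) (Function('n')(A) = Mul(Mul(2, A), Add(-14, A)) = Mul(2, A, Add(-14, A)))
Add(Mul(Function('n')(10), Function('X')(Function('C')(Add(-5, Mul(-1, 2)), -2), Pow(-3, 2))), 318) = Add(Mul(Mul(2, 10, Add(-14, 10)), Rational(-9, 10)), 318) = Add(Mul(Mul(2, 10, -4), Rational(-9, 10)), 318) = Add(Mul(-80, Rational(-9, 10)), 318) = Add(72, 318) = 390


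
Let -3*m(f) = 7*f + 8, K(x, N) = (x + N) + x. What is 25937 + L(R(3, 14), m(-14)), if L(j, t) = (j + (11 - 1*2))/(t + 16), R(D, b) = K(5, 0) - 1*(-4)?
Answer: 51875/2 ≈ 25938.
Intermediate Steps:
K(x, N) = N + 2*x (K(x, N) = (N + x) + x = N + 2*x)
R(D, b) = 14 (R(D, b) = (0 + 2*5) - 1*(-4) = (0 + 10) + 4 = 10 + 4 = 14)
m(f) = -8/3 - 7*f/3 (m(f) = -(7*f + 8)/3 = -(8 + 7*f)/3 = -8/3 - 7*f/3)
L(j, t) = (9 + j)/(16 + t) (L(j, t) = (j + (11 - 2))/(16 + t) = (j + 9)/(16 + t) = (9 + j)/(16 + t))
25937 + L(R(3, 14), m(-14)) = 25937 + (9 + 14)/(16 + (-8/3 - 7/3*(-14))) = 25937 + 23/(16 + (-8/3 + 98/3)) = 25937 + 23/(16 + 30) = 25937 + 23/46 = 25937 + (1/46)*23 = 25937 + ½ = 51875/2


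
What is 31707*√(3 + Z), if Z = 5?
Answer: 63414*√2 ≈ 89681.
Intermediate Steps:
31707*√(3 + Z) = 31707*√(3 + 5) = 31707*√8 = 31707*(2*√2) = 63414*√2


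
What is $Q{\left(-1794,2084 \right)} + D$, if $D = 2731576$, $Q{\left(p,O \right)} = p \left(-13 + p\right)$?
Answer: $5973334$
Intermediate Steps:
$Q{\left(-1794,2084 \right)} + D = - 1794 \left(-13 - 1794\right) + 2731576 = \left(-1794\right) \left(-1807\right) + 2731576 = 3241758 + 2731576 = 5973334$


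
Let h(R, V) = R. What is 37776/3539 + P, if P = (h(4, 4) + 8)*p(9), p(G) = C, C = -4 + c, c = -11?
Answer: -599244/3539 ≈ -169.33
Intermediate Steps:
C = -15 (C = -4 - 11 = -15)
p(G) = -15
P = -180 (P = (4 + 8)*(-15) = 12*(-15) = -180)
37776/3539 + P = 37776/3539 - 180 = -599244/3539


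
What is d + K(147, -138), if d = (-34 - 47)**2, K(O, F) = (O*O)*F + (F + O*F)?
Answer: -2995905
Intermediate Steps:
K(O, F) = F + F*O + F*O**2 (K(O, F) = O**2*F + (F + F*O) = F*O**2 + (F + F*O) = F + F*O + F*O**2)
d = 6561 (d = (-81)**2 = 6561)
d + K(147, -138) = 6561 - 138*(1 + 147 + 147**2) = 6561 - 138*(1 + 147 + 21609) = 6561 - 138*21757 = 6561 - 3002466 = -2995905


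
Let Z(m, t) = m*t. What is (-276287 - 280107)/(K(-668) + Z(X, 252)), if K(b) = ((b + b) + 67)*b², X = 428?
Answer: 278197/283075200 ≈ 0.00098277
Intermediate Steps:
K(b) = b²*(67 + 2*b) (K(b) = (2*b + 67)*b² = (67 + 2*b)*b² = b²*(67 + 2*b))
(-276287 - 280107)/(K(-668) + Z(X, 252)) = (-276287 - 280107)/((-668)²*(67 + 2*(-668)) + 428*252) = -556394/(446224*(67 - 1336) + 107856) = -556394/(446224*(-1269) + 107856) = -556394/(-566258256 + 107856) = -556394/(-566150400) = -556394*(-1/566150400) = 278197/283075200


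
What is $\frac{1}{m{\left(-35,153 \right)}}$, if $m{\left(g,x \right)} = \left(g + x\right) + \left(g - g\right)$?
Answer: $\frac{1}{118} \approx 0.0084746$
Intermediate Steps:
$m{\left(g,x \right)} = g + x$ ($m{\left(g,x \right)} = \left(g + x\right) + 0 = g + x$)
$\frac{1}{m{\left(-35,153 \right)}} = \frac{1}{-35 + 153} = \frac{1}{118}$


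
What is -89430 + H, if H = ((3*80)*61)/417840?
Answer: -155697569/1741 ≈ -89430.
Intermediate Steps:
H = 61/1741 (H = (240*61)*(1/417840) = 14640*(1/417840) = 61/1741 ≈ 0.035037)
-89430 + H = -89430 + 61/1741 = -155697569/1741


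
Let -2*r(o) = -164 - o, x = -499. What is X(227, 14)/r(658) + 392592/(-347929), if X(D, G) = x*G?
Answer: -2591987306/142998819 ≈ -18.126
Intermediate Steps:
X(D, G) = -499*G
r(o) = 82 + o/2 (r(o) = -(-164 - o)/2 = 82 + o/2)
X(227, 14)/r(658) + 392592/(-347929) = (-499*14)/(82 + (½)*658) + 392592/(-347929) = -6986/(82 + 329) + 392592*(-1/347929) = -6986/411 - 392592/347929 = -2591987306/142998819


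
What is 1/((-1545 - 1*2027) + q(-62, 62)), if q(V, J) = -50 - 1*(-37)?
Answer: -1/3585 ≈ -0.00027894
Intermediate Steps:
q(V, J) = -13 (q(V, J) = -50 + 37 = -13)
1/((-1545 - 1*2027) + q(-62, 62)) = 1/((-1545 - 1*2027) - 13) = 1/((-1545 - 2027) - 13) = 1/(-3572 - 13) = 1/(-3585) = -1/3585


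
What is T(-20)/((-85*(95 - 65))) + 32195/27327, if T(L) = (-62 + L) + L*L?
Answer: 12234544/11613975 ≈ 1.0534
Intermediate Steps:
T(L) = -62 + L + L² (T(L) = (-62 + L) + L² = -62 + L + L²)
T(-20)/((-85*(95 - 65))) + 32195/27327 = (-62 - 20 + (-20)²)/((-85*(95 - 65))) + 32195/27327 = (-62 - 20 + 400)/((-85*30)) + 32195*(1/27327) = 318/(-2550) + 32195/27327 = 318*(-1/2550) + 32195/27327 = -53/425 + 32195/27327 = 12234544/11613975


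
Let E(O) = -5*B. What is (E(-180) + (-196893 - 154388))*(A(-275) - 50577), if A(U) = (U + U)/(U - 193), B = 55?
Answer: 2080287455054/117 ≈ 1.7780e+10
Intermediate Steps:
E(O) = -275 (E(O) = -5*55 = -275)
A(U) = 2*U/(-193 + U) (A(U) = (2*U)/(-193 + U) = 2*U/(-193 + U))
(E(-180) + (-196893 - 154388))*(A(-275) - 50577) = (-275 + (-196893 - 154388))*(2*(-275)/(-193 - 275) - 50577) = (-275 - 351281)*(2*(-275)/(-468) - 50577) = -351556*(2*(-275)*(-1/468) - 50577) = -351556*(275/234 - 50577) = -351556*(-11834743/234) = 2080287455054/117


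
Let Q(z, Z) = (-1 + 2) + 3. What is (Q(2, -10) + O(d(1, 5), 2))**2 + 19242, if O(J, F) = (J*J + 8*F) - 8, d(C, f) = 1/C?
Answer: 19411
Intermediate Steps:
Q(z, Z) = 4 (Q(z, Z) = 1 + 3 = 4)
O(J, F) = -8 + J**2 + 8*F (O(J, F) = (J**2 + 8*F) - 8 = -8 + J**2 + 8*F)
(Q(2, -10) + O(d(1, 5), 2))**2 + 19242 = (4 + (-8 + (1/1)**2 + 8*2))**2 + 19242 = (4 + (-8 + 1**2 + 16))**2 + 19242 = (4 + (-8 + 1 + 16))**2 + 19242 = (4 + 9)**2 + 19242 = 13**2 + 19242 = 169 + 19242 = 19411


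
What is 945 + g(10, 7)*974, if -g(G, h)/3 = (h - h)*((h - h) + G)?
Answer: 945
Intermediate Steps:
g(G, h) = 0 (g(G, h) = -3*(h - h)*((h - h) + G) = -0*(0 + G) = -0*G = -3*0 = 0)
945 + g(10, 7)*974 = 945 + 0*974 = 945 + 0 = 945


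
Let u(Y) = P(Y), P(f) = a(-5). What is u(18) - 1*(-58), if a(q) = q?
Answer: 53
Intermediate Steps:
P(f) = -5
u(Y) = -5
u(18) - 1*(-58) = -5 - 1*(-58) = -5 + 58 = 53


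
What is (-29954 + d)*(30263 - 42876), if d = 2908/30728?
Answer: 2902325729313/7682 ≈ 3.7781e+8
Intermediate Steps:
d = 727/7682 (d = 2908*(1/30728) = 727/7682 ≈ 0.094637)
(-29954 + d)*(30263 - 42876) = (-29954 + 727/7682)*(30263 - 42876) = -230105901/7682*(-12613) = 2902325729313/7682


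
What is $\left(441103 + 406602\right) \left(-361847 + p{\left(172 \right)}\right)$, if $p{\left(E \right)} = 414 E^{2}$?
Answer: $10075761442945$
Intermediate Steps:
$\left(441103 + 406602\right) \left(-361847 + p{\left(172 \right)}\right) = \left(441103 + 406602\right) \left(-361847 + 414 \cdot 172^{2}\right) = 847705 \left(-361847 + 414 \cdot 29584\right) = 847705 \left(-361847 + 12247776\right) = 847705 \cdot 11885929 = 10075761442945$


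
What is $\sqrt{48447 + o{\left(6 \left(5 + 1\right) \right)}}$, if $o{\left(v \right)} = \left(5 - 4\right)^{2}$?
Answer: $8 \sqrt{757} \approx 220.11$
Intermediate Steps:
$o{\left(v \right)} = 1$ ($o{\left(v \right)} = 1^{2} = 1$)
$\sqrt{48447 + o{\left(6 \left(5 + 1\right) \right)}} = \sqrt{48447 + 1} = \sqrt{48448} = 8 \sqrt{757}$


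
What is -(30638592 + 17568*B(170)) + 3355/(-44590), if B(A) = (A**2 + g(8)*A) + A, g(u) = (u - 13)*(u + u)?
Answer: -2696941893407/8918 ≈ -3.0242e+8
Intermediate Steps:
g(u) = 2*u*(-13 + u) (g(u) = (-13 + u)*(2*u) = 2*u*(-13 + u))
B(A) = A**2 - 79*A (B(A) = (A**2 + (2*8*(-13 + 8))*A) + A = (A**2 + (2*8*(-5))*A) + A = (A**2 - 80*A) + A = A**2 - 79*A)
-(30638592 + 17568*B(170)) + 3355/(-44590) = -(30638592 + 2986560*(-79 + 170)) + 3355/(-44590) = -17568/(1/(1744 + 170*91)) + 3355*(-1/44590) = -17568/(1/(1744 + 15470)) - 671/8918 = -17568/(1/17214) - 671/8918 = -17568/1/17214 - 671/8918 = -17568*17214 - 671/8918 = -302415552 - 671/8918 = -2696941893407/8918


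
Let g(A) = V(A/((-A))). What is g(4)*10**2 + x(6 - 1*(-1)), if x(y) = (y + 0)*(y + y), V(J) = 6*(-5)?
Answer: -2902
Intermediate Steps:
V(J) = -30
g(A) = -30
x(y) = 2*y**2 (x(y) = y*(2*y) = 2*y**2)
g(4)*10**2 + x(6 - 1*(-1)) = -30*10**2 + 2*(6 - 1*(-1))**2 = -30*100 + 2*(6 + 1)**2 = -3000 + 2*7**2 = -3000 + 2*49 = -3000 + 98 = -2902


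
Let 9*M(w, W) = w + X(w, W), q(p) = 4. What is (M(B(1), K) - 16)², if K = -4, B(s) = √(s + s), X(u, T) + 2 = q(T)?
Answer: (-142 + √2)²/81 ≈ 244.00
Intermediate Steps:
X(u, T) = 2 (X(u, T) = -2 + 4 = 2)
B(s) = √2*√s (B(s) = √(2*s) = √2*√s)
M(w, W) = 2/9 + w/9 (M(w, W) = (w + 2)/9 = (2 + w)/9 = 2/9 + w/9)
(M(B(1), K) - 16)² = ((2/9 + (√2*√1)/9) - 16)² = ((2/9 + (√2*1)/9) - 16)² = ((2/9 + √2/9) - 16)² = (-142/9 + √2/9)²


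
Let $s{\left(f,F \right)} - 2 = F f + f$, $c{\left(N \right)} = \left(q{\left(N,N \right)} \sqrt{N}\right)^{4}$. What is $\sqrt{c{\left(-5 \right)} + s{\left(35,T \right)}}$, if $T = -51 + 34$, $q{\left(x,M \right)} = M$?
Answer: $\sqrt{15067} \approx 122.75$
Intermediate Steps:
$T = -17$
$c{\left(N \right)} = N^{6}$ ($c{\left(N \right)} = \left(N \sqrt{N}\right)^{4} = \left(N^{\frac{3}{2}}\right)^{4} = N^{6}$)
$s{\left(f,F \right)} = 2 + f + F f$ ($s{\left(f,F \right)} = 2 + \left(F f + f\right) = 2 + \left(f + F f\right) = 2 + f + F f$)
$\sqrt{c{\left(-5 \right)} + s{\left(35,T \right)}} = \sqrt{\left(-5\right)^{6} + \left(2 + 35 - 595\right)} = \sqrt{15625 + \left(2 + 35 - 595\right)} = \sqrt{15625 - 558} = \sqrt{15067}$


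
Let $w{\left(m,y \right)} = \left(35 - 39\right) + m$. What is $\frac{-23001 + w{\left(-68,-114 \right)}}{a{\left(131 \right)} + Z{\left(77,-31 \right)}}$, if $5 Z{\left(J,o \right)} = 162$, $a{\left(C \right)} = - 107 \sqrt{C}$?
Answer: $\frac{18689130}{37469231} + \frac{61720275 \sqrt{131}}{37469231} \approx 19.352$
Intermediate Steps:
$Z{\left(J,o \right)} = \frac{162}{5}$ ($Z{\left(J,o \right)} = \frac{1}{5} \cdot 162 = \frac{162}{5}$)
$w{\left(m,y \right)} = -4 + m$
$\frac{-23001 + w{\left(-68,-114 \right)}}{a{\left(131 \right)} + Z{\left(77,-31 \right)}} = \frac{-23001 - 72}{- 107 \sqrt{131} + \frac{162}{5}} = \frac{-23001 - 72}{\frac{162}{5} - 107 \sqrt{131}} = - \frac{23073}{\frac{162}{5} - 107 \sqrt{131}}$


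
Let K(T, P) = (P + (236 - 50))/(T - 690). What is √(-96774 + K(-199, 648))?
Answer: 2*I*√19120816470/889 ≈ 311.09*I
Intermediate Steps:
K(T, P) = (186 + P)/(-690 + T) (K(T, P) = (P + 186)/(-690 + T) = (186 + P)/(-690 + T))
√(-96774 + K(-199, 648)) = √(-96774 + (186 + 648)/(-690 - 199)) = √(-96774 + 834/(-889)) = √(-96774 - 1/889*834) = √(-96774 - 834/889) = √(-86032920/889) = 2*I*√19120816470/889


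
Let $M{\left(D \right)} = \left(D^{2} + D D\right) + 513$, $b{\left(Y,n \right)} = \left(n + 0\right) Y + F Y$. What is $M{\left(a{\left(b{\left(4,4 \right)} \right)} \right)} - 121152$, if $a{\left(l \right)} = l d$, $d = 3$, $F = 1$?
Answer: $-113439$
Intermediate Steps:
$b{\left(Y,n \right)} = Y + Y n$ ($b{\left(Y,n \right)} = \left(n + 0\right) Y + 1 Y = n Y + Y = Y n + Y = Y + Y n$)
$a{\left(l \right)} = 3 l$ ($a{\left(l \right)} = l 3 = 3 l$)
$M{\left(D \right)} = 513 + 2 D^{2}$ ($M{\left(D \right)} = \left(D^{2} + D^{2}\right) + 513 = 2 D^{2} + 513 = 513 + 2 D^{2}$)
$M{\left(a{\left(b{\left(4,4 \right)} \right)} \right)} - 121152 = \left(513 + 2 \left(3 \cdot 4 \left(1 + 4\right)\right)^{2}\right) - 121152 = \left(513 + 2 \left(3 \cdot 4 \cdot 5\right)^{2}\right) - 121152 = \left(513 + 2 \left(3 \cdot 20\right)^{2}\right) - 121152 = \left(513 + 2 \cdot 60^{2}\right) - 121152 = \left(513 + 2 \cdot 3600\right) - 121152 = \left(513 + 7200\right) - 121152 = 7713 - 121152 = -113439$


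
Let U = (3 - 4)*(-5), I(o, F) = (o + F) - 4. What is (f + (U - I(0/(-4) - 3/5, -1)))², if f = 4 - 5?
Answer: 2304/25 ≈ 92.160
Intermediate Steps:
I(o, F) = -4 + F + o (I(o, F) = (F + o) - 4 = -4 + F + o)
U = 5 (U = -1*(-5) = 5)
f = -1
(f + (U - I(0/(-4) - 3/5, -1)))² = (-1 + (5 - (-4 - 1 + (0/(-4) - 3/5))))² = (-1 + (5 - (-4 - 1 + (0*(-¼) - 3*⅕))))² = (-1 + (5 - (-4 - 1 + (0 - ⅗))))² = (-1 + (5 - (-4 - 1 - ⅗)))² = (-1 + (5 - 1*(-28/5)))² = (-1 + (5 + 28/5))² = (-1 + 53/5)² = (48/5)² = 2304/25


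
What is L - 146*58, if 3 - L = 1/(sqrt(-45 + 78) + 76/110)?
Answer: -832793075/98381 - 3025*sqrt(33)/98381 ≈ -8465.2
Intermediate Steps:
L = 3 - 1/(38/55 + sqrt(33)) (L = 3 - 1/(sqrt(-45 + 78) + 76/110) = 3 - 1/(sqrt(33) + 76*(1/110)) = 3 - 1/(sqrt(33) + 38/55) = 3 - 1/(38/55 + sqrt(33)) ≈ 2.8446)
L - 146*58 = (297233/98381 - 3025*sqrt(33)/98381) - 146*58 = (297233/98381 - 3025*sqrt(33)/98381) - 8468 = -832793075/98381 - 3025*sqrt(33)/98381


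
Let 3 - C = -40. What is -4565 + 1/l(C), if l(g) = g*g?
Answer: -8440684/1849 ≈ -4565.0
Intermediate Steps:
C = 43 (C = 3 - 1*(-40) = 3 + 40 = 43)
l(g) = g**2
-4565 + 1/l(C) = -4565 + 1/(43**2) = -4565 + 1/1849 = -8440684/1849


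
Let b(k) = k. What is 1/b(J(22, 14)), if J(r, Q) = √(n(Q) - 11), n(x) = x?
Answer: √3/3 ≈ 0.57735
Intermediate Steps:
J(r, Q) = √(-11 + Q) (J(r, Q) = √(Q - 11) = √(-11 + Q))
1/b(J(22, 14)) = 1/(√(-11 + 14)) = 1/(√3) = √3/3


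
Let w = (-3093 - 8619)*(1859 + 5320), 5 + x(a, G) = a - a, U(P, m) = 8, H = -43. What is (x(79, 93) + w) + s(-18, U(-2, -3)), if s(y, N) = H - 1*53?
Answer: -84080549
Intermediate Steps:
x(a, G) = -5 (x(a, G) = -5 + (a - a) = -5 + 0 = -5)
w = -84080448 (w = -11712*7179 = -84080448)
s(y, N) = -96 (s(y, N) = -43 - 1*53 = -43 - 53 = -96)
(x(79, 93) + w) + s(-18, U(-2, -3)) = (-5 - 84080448) - 96 = -84080453 - 96 = -84080549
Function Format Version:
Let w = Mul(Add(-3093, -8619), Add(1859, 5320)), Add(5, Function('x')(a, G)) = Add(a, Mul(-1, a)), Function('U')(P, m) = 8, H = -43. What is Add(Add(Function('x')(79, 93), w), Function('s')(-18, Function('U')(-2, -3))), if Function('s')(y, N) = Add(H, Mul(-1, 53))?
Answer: -84080549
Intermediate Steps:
Function('x')(a, G) = -5 (Function('x')(a, G) = Add(-5, Add(a, Mul(-1, a))) = Add(-5, 0) = -5)
w = -84080448 (w = Mul(-11712, 7179) = -84080448)
Function('s')(y, N) = -96 (Function('s')(y, N) = Add(-43, Mul(-1, 53)) = Add(-43, -53) = -96)
Add(Add(Function('x')(79, 93), w), Function('s')(-18, Function('U')(-2, -3))) = Add(Add(-5, -84080448), -96) = Add(-84080453, -96) = -84080549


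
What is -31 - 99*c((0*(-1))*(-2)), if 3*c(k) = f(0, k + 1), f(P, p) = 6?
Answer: -229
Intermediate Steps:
c(k) = 2 (c(k) = (⅓)*6 = 2)
-31 - 99*c((0*(-1))*(-2)) = -31 - 99*2 = -31 - 198 = -229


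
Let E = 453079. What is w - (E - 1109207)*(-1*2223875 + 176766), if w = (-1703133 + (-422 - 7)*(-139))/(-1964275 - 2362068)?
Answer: -830142115093264862/618049 ≈ -1.3432e+12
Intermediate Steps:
w = 234786/618049 (w = (-1703133 - 429*(-139))/(-4326343) = (-1703133 + 59631)*(-1/4326343) = -1643502*(-1/4326343) = 234786/618049 ≈ 0.37988)
w - (E - 1109207)*(-1*2223875 + 176766) = 234786/618049 - (453079 - 1109207)*(-1*2223875 + 176766) = 234786/618049 - (-656128)*(-2223875 + 176766) = 234786/618049 - (-656128)*(-2047109) = 234786/618049 - 1*1343165533952 = 234786/618049 - 1343165533952 = -830142115093264862/618049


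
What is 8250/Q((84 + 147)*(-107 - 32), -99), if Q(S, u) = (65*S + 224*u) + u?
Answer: -25/6392 ≈ -0.0039111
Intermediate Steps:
Q(S, u) = 65*S + 225*u
8250/Q((84 + 147)*(-107 - 32), -99) = 8250/(65*((84 + 147)*(-107 - 32)) + 225*(-99)) = 8250/(65*(231*(-139)) - 22275) = 8250/(65*(-32109) - 22275) = 8250/(-2087085 - 22275) = 8250/(-2109360) = 8250*(-1/2109360) = -25/6392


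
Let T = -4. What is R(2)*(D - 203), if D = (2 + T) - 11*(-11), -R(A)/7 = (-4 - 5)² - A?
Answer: 46452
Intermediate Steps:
R(A) = -567 + 7*A (R(A) = -7*((-4 - 5)² - A) = -7*((-9)² - A) = -7*(81 - A) = -567 + 7*A)
D = 119 (D = (2 - 4) - 11*(-11) = -2 + 121 = 119)
R(2)*(D - 203) = (-567 + 7*2)*(119 - 203) = (-567 + 14)*(-84) = -553*(-84) = 46452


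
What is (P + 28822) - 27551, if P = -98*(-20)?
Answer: 3231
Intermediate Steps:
P = 1960
(P + 28822) - 27551 = (1960 + 28822) - 27551 = 30782 - 27551 = 3231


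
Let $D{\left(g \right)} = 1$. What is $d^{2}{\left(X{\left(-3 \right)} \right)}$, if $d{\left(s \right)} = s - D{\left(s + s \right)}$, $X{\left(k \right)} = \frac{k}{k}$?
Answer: $0$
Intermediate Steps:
$X{\left(k \right)} = 1$
$d{\left(s \right)} = -1 + s$ ($d{\left(s \right)} = s - 1 = -1 + s$)
$d^{2}{\left(X{\left(-3 \right)} \right)} = \left(-1 + 1\right)^{2} = 0^{2} = 0$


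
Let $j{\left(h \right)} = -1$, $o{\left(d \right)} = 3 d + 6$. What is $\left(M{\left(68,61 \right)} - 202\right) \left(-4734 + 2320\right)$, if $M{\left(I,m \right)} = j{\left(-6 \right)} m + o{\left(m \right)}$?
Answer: $178636$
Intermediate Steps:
$o{\left(d \right)} = 6 + 3 d$
$M{\left(I,m \right)} = 6 + 2 m$ ($M{\left(I,m \right)} = - m + \left(6 + 3 m\right) = 6 + 2 m$)
$\left(M{\left(68,61 \right)} - 202\right) \left(-4734 + 2320\right) = \left(\left(6 + 2 \cdot 61\right) - 202\right) \left(-4734 + 2320\right) = \left(\left(6 + 122\right) - 202\right) \left(-2414\right) = \left(128 - 202\right) \left(-2414\right) = \left(-74\right) \left(-2414\right) = 178636$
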